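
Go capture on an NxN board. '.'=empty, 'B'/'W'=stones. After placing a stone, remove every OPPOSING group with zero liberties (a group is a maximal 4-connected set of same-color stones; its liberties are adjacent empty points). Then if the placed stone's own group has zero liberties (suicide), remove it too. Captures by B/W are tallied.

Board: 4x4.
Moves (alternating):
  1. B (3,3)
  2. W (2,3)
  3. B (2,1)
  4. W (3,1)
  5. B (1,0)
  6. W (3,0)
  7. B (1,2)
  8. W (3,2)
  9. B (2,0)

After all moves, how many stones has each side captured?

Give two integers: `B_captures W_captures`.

Move 1: B@(3,3) -> caps B=0 W=0
Move 2: W@(2,3) -> caps B=0 W=0
Move 3: B@(2,1) -> caps B=0 W=0
Move 4: W@(3,1) -> caps B=0 W=0
Move 5: B@(1,0) -> caps B=0 W=0
Move 6: W@(3,0) -> caps B=0 W=0
Move 7: B@(1,2) -> caps B=0 W=0
Move 8: W@(3,2) -> caps B=0 W=1
Move 9: B@(2,0) -> caps B=0 W=1

Answer: 0 1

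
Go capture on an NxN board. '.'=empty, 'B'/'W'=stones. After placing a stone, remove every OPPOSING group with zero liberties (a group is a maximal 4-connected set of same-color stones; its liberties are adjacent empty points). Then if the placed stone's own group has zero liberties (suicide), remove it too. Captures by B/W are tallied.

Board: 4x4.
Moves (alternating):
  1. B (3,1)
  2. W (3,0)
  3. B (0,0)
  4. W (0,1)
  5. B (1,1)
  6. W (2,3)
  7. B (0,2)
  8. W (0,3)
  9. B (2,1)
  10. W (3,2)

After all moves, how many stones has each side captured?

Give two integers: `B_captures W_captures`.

Move 1: B@(3,1) -> caps B=0 W=0
Move 2: W@(3,0) -> caps B=0 W=0
Move 3: B@(0,0) -> caps B=0 W=0
Move 4: W@(0,1) -> caps B=0 W=0
Move 5: B@(1,1) -> caps B=0 W=0
Move 6: W@(2,3) -> caps B=0 W=0
Move 7: B@(0,2) -> caps B=1 W=0
Move 8: W@(0,3) -> caps B=1 W=0
Move 9: B@(2,1) -> caps B=1 W=0
Move 10: W@(3,2) -> caps B=1 W=0

Answer: 1 0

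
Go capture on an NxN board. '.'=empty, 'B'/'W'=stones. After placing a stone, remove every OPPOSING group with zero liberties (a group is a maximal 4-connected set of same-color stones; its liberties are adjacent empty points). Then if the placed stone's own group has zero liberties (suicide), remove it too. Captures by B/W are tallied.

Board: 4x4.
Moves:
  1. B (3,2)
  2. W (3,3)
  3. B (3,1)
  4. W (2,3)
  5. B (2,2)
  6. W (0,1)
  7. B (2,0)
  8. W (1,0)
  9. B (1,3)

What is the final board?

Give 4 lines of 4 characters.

Move 1: B@(3,2) -> caps B=0 W=0
Move 2: W@(3,3) -> caps B=0 W=0
Move 3: B@(3,1) -> caps B=0 W=0
Move 4: W@(2,3) -> caps B=0 W=0
Move 5: B@(2,2) -> caps B=0 W=0
Move 6: W@(0,1) -> caps B=0 W=0
Move 7: B@(2,0) -> caps B=0 W=0
Move 8: W@(1,0) -> caps B=0 W=0
Move 9: B@(1,3) -> caps B=2 W=0

Answer: .W..
W..B
B.B.
.BB.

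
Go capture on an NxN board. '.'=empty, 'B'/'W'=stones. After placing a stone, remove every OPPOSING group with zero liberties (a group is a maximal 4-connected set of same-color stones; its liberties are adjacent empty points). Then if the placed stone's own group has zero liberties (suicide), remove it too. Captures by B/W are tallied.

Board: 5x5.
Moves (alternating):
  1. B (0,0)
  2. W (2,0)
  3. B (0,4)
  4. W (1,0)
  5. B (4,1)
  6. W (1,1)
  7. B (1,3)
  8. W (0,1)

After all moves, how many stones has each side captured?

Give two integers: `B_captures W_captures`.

Answer: 0 1

Derivation:
Move 1: B@(0,0) -> caps B=0 W=0
Move 2: W@(2,0) -> caps B=0 W=0
Move 3: B@(0,4) -> caps B=0 W=0
Move 4: W@(1,0) -> caps B=0 W=0
Move 5: B@(4,1) -> caps B=0 W=0
Move 6: W@(1,1) -> caps B=0 W=0
Move 7: B@(1,3) -> caps B=0 W=0
Move 8: W@(0,1) -> caps B=0 W=1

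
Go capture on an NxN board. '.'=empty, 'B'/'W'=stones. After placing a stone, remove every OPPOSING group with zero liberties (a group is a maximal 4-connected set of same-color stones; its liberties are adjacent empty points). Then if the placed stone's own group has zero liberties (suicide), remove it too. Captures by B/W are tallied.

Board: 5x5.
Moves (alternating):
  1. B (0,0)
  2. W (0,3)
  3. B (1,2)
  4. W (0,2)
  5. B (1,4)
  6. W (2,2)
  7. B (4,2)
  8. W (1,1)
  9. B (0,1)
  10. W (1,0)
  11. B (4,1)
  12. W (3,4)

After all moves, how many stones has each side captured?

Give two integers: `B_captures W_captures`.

Answer: 0 2

Derivation:
Move 1: B@(0,0) -> caps B=0 W=0
Move 2: W@(0,3) -> caps B=0 W=0
Move 3: B@(1,2) -> caps B=0 W=0
Move 4: W@(0,2) -> caps B=0 W=0
Move 5: B@(1,4) -> caps B=0 W=0
Move 6: W@(2,2) -> caps B=0 W=0
Move 7: B@(4,2) -> caps B=0 W=0
Move 8: W@(1,1) -> caps B=0 W=0
Move 9: B@(0,1) -> caps B=0 W=0
Move 10: W@(1,0) -> caps B=0 W=2
Move 11: B@(4,1) -> caps B=0 W=2
Move 12: W@(3,4) -> caps B=0 W=2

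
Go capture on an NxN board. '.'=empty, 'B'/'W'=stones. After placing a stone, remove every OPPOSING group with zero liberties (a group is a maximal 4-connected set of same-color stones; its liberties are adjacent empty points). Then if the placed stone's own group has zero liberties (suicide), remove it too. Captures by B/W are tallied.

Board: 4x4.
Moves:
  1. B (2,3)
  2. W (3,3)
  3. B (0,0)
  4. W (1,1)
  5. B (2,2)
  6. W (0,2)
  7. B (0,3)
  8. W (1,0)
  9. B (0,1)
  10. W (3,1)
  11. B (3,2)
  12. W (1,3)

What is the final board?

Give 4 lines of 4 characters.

Move 1: B@(2,3) -> caps B=0 W=0
Move 2: W@(3,3) -> caps B=0 W=0
Move 3: B@(0,0) -> caps B=0 W=0
Move 4: W@(1,1) -> caps B=0 W=0
Move 5: B@(2,2) -> caps B=0 W=0
Move 6: W@(0,2) -> caps B=0 W=0
Move 7: B@(0,3) -> caps B=0 W=0
Move 8: W@(1,0) -> caps B=0 W=0
Move 9: B@(0,1) -> caps B=0 W=0
Move 10: W@(3,1) -> caps B=0 W=0
Move 11: B@(3,2) -> caps B=1 W=0
Move 12: W@(1,3) -> caps B=1 W=1

Answer: ..W.
WW.W
..BB
.WB.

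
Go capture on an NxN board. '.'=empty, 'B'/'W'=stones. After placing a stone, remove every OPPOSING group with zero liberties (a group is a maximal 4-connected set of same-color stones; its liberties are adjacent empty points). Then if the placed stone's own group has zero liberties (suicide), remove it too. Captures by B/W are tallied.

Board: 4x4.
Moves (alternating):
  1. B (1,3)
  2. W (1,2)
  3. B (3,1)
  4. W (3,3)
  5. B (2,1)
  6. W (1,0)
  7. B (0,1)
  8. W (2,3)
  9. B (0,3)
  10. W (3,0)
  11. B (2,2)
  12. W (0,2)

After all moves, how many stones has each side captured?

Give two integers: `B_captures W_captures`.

Answer: 0 2

Derivation:
Move 1: B@(1,3) -> caps B=0 W=0
Move 2: W@(1,2) -> caps B=0 W=0
Move 3: B@(3,1) -> caps B=0 W=0
Move 4: W@(3,3) -> caps B=0 W=0
Move 5: B@(2,1) -> caps B=0 W=0
Move 6: W@(1,0) -> caps B=0 W=0
Move 7: B@(0,1) -> caps B=0 W=0
Move 8: W@(2,3) -> caps B=0 W=0
Move 9: B@(0,3) -> caps B=0 W=0
Move 10: W@(3,0) -> caps B=0 W=0
Move 11: B@(2,2) -> caps B=0 W=0
Move 12: W@(0,2) -> caps B=0 W=2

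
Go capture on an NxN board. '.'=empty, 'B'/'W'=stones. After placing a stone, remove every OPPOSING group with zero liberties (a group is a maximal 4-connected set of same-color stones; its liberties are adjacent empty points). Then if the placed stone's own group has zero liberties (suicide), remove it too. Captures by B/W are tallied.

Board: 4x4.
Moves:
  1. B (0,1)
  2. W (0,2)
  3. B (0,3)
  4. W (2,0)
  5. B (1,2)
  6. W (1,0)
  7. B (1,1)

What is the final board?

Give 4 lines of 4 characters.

Answer: .B.B
WBB.
W...
....

Derivation:
Move 1: B@(0,1) -> caps B=0 W=0
Move 2: W@(0,2) -> caps B=0 W=0
Move 3: B@(0,3) -> caps B=0 W=0
Move 4: W@(2,0) -> caps B=0 W=0
Move 5: B@(1,2) -> caps B=1 W=0
Move 6: W@(1,0) -> caps B=1 W=0
Move 7: B@(1,1) -> caps B=1 W=0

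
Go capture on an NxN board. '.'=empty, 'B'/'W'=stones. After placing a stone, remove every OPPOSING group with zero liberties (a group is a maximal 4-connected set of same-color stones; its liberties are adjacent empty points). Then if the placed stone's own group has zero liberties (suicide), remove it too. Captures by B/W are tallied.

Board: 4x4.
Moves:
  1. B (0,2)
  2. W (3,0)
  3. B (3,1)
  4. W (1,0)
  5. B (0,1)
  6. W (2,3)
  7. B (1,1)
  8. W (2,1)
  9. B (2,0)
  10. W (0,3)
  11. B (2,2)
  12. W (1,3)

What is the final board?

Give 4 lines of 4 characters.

Answer: .BBW
WB.W
B.BW
.B..

Derivation:
Move 1: B@(0,2) -> caps B=0 W=0
Move 2: W@(3,0) -> caps B=0 W=0
Move 3: B@(3,1) -> caps B=0 W=0
Move 4: W@(1,0) -> caps B=0 W=0
Move 5: B@(0,1) -> caps B=0 W=0
Move 6: W@(2,3) -> caps B=0 W=0
Move 7: B@(1,1) -> caps B=0 W=0
Move 8: W@(2,1) -> caps B=0 W=0
Move 9: B@(2,0) -> caps B=1 W=0
Move 10: W@(0,3) -> caps B=1 W=0
Move 11: B@(2,2) -> caps B=2 W=0
Move 12: W@(1,3) -> caps B=2 W=0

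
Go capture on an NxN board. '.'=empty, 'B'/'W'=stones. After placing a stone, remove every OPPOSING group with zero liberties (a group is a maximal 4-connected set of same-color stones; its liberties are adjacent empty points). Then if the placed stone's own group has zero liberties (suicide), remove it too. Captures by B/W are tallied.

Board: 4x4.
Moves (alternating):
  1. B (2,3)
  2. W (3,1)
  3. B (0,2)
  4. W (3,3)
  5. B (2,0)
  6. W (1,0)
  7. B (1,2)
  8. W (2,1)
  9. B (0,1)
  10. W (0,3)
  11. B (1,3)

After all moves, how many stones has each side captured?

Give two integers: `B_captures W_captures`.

Move 1: B@(2,3) -> caps B=0 W=0
Move 2: W@(3,1) -> caps B=0 W=0
Move 3: B@(0,2) -> caps B=0 W=0
Move 4: W@(3,3) -> caps B=0 W=0
Move 5: B@(2,0) -> caps B=0 W=0
Move 6: W@(1,0) -> caps B=0 W=0
Move 7: B@(1,2) -> caps B=0 W=0
Move 8: W@(2,1) -> caps B=0 W=0
Move 9: B@(0,1) -> caps B=0 W=0
Move 10: W@(0,3) -> caps B=0 W=0
Move 11: B@(1,3) -> caps B=1 W=0

Answer: 1 0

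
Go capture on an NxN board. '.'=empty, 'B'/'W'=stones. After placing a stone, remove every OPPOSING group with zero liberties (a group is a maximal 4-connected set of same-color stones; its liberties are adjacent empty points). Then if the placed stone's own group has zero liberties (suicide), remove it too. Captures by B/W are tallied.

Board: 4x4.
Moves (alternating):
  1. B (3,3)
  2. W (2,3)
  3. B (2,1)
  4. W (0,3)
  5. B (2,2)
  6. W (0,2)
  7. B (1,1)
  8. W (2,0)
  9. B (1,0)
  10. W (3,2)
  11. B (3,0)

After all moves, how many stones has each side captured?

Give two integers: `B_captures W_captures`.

Move 1: B@(3,3) -> caps B=0 W=0
Move 2: W@(2,3) -> caps B=0 W=0
Move 3: B@(2,1) -> caps B=0 W=0
Move 4: W@(0,3) -> caps B=0 W=0
Move 5: B@(2,2) -> caps B=0 W=0
Move 6: W@(0,2) -> caps B=0 W=0
Move 7: B@(1,1) -> caps B=0 W=0
Move 8: W@(2,0) -> caps B=0 W=0
Move 9: B@(1,0) -> caps B=0 W=0
Move 10: W@(3,2) -> caps B=0 W=1
Move 11: B@(3,0) -> caps B=1 W=1

Answer: 1 1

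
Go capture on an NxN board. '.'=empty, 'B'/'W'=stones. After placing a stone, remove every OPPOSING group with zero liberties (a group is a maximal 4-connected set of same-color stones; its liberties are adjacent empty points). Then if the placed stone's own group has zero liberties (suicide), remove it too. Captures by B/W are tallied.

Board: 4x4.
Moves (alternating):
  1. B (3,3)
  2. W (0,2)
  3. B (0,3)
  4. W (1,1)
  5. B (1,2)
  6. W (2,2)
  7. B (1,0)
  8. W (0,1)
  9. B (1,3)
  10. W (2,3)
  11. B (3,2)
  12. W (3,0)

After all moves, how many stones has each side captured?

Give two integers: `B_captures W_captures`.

Answer: 0 3

Derivation:
Move 1: B@(3,3) -> caps B=0 W=0
Move 2: W@(0,2) -> caps B=0 W=0
Move 3: B@(0,3) -> caps B=0 W=0
Move 4: W@(1,1) -> caps B=0 W=0
Move 5: B@(1,2) -> caps B=0 W=0
Move 6: W@(2,2) -> caps B=0 W=0
Move 7: B@(1,0) -> caps B=0 W=0
Move 8: W@(0,1) -> caps B=0 W=0
Move 9: B@(1,3) -> caps B=0 W=0
Move 10: W@(2,3) -> caps B=0 W=3
Move 11: B@(3,2) -> caps B=0 W=3
Move 12: W@(3,0) -> caps B=0 W=3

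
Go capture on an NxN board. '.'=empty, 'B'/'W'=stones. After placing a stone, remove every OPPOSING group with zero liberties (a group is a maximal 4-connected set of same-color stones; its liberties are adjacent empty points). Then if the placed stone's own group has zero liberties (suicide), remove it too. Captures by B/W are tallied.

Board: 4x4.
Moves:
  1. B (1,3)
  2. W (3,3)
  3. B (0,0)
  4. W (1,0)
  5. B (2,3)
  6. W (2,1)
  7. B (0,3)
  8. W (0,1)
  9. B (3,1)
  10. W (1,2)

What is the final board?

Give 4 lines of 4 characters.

Move 1: B@(1,3) -> caps B=0 W=0
Move 2: W@(3,3) -> caps B=0 W=0
Move 3: B@(0,0) -> caps B=0 W=0
Move 4: W@(1,0) -> caps B=0 W=0
Move 5: B@(2,3) -> caps B=0 W=0
Move 6: W@(2,1) -> caps B=0 W=0
Move 7: B@(0,3) -> caps B=0 W=0
Move 8: W@(0,1) -> caps B=0 W=1
Move 9: B@(3,1) -> caps B=0 W=1
Move 10: W@(1,2) -> caps B=0 W=1

Answer: .W.B
W.WB
.W.B
.B.W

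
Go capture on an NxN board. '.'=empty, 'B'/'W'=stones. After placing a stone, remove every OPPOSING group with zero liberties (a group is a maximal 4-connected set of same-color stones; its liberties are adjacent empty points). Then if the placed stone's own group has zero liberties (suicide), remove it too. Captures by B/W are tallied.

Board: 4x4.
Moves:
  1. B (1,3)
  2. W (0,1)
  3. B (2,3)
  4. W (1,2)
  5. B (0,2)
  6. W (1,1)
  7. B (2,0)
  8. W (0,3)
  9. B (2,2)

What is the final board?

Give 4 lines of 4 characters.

Answer: .W.W
.WWB
B.BB
....

Derivation:
Move 1: B@(1,3) -> caps B=0 W=0
Move 2: W@(0,1) -> caps B=0 W=0
Move 3: B@(2,3) -> caps B=0 W=0
Move 4: W@(1,2) -> caps B=0 W=0
Move 5: B@(0,2) -> caps B=0 W=0
Move 6: W@(1,1) -> caps B=0 W=0
Move 7: B@(2,0) -> caps B=0 W=0
Move 8: W@(0,3) -> caps B=0 W=1
Move 9: B@(2,2) -> caps B=0 W=1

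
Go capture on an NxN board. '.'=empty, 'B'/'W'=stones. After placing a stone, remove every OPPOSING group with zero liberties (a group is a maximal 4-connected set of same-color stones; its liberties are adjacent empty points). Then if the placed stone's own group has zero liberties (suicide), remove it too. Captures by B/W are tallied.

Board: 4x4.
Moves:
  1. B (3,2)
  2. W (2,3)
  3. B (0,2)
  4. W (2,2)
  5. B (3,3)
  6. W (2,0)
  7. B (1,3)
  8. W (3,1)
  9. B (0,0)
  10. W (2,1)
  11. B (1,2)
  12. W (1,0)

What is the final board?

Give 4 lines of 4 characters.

Answer: B.B.
W.BB
WWWW
.W..

Derivation:
Move 1: B@(3,2) -> caps B=0 W=0
Move 2: W@(2,3) -> caps B=0 W=0
Move 3: B@(0,2) -> caps B=0 W=0
Move 4: W@(2,2) -> caps B=0 W=0
Move 5: B@(3,3) -> caps B=0 W=0
Move 6: W@(2,0) -> caps B=0 W=0
Move 7: B@(1,3) -> caps B=0 W=0
Move 8: W@(3,1) -> caps B=0 W=2
Move 9: B@(0,0) -> caps B=0 W=2
Move 10: W@(2,1) -> caps B=0 W=2
Move 11: B@(1,2) -> caps B=0 W=2
Move 12: W@(1,0) -> caps B=0 W=2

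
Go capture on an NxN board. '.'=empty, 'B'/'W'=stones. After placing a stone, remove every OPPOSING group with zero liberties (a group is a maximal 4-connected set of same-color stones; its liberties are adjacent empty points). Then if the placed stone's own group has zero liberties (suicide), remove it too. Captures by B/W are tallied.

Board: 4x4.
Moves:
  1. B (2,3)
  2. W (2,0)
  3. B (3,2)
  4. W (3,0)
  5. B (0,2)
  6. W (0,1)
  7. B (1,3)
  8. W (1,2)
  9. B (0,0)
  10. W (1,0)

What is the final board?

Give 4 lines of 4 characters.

Answer: .WB.
W.WB
W..B
W.B.

Derivation:
Move 1: B@(2,3) -> caps B=0 W=0
Move 2: W@(2,0) -> caps B=0 W=0
Move 3: B@(3,2) -> caps B=0 W=0
Move 4: W@(3,0) -> caps B=0 W=0
Move 5: B@(0,2) -> caps B=0 W=0
Move 6: W@(0,1) -> caps B=0 W=0
Move 7: B@(1,3) -> caps B=0 W=0
Move 8: W@(1,2) -> caps B=0 W=0
Move 9: B@(0,0) -> caps B=0 W=0
Move 10: W@(1,0) -> caps B=0 W=1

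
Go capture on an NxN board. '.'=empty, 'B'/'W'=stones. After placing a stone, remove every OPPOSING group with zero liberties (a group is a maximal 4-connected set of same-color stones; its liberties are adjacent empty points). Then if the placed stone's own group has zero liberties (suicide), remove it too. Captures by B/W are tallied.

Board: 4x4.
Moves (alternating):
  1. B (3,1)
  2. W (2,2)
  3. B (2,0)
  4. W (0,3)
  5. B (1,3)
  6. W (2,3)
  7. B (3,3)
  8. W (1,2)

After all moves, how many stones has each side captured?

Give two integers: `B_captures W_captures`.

Move 1: B@(3,1) -> caps B=0 W=0
Move 2: W@(2,2) -> caps B=0 W=0
Move 3: B@(2,0) -> caps B=0 W=0
Move 4: W@(0,3) -> caps B=0 W=0
Move 5: B@(1,3) -> caps B=0 W=0
Move 6: W@(2,3) -> caps B=0 W=0
Move 7: B@(3,3) -> caps B=0 W=0
Move 8: W@(1,2) -> caps B=0 W=1

Answer: 0 1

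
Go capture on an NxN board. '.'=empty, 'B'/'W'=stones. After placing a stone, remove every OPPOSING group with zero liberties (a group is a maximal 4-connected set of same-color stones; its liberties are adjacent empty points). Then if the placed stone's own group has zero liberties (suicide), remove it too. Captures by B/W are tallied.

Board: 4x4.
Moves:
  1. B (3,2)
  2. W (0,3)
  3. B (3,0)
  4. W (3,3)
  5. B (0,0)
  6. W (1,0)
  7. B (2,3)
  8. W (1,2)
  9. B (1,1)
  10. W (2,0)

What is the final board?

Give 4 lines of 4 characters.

Move 1: B@(3,2) -> caps B=0 W=0
Move 2: W@(0,3) -> caps B=0 W=0
Move 3: B@(3,0) -> caps B=0 W=0
Move 4: W@(3,3) -> caps B=0 W=0
Move 5: B@(0,0) -> caps B=0 W=0
Move 6: W@(1,0) -> caps B=0 W=0
Move 7: B@(2,3) -> caps B=1 W=0
Move 8: W@(1,2) -> caps B=1 W=0
Move 9: B@(1,1) -> caps B=1 W=0
Move 10: W@(2,0) -> caps B=1 W=0

Answer: B..W
WBW.
W..B
B.B.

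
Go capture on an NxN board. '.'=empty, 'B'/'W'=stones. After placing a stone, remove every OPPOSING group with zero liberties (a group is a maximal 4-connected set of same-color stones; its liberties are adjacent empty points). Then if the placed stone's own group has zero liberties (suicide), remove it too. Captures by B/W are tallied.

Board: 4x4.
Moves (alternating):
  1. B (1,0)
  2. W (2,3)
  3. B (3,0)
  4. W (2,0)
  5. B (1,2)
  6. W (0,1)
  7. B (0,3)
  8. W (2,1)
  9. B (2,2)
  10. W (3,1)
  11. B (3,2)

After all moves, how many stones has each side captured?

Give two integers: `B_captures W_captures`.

Move 1: B@(1,0) -> caps B=0 W=0
Move 2: W@(2,3) -> caps B=0 W=0
Move 3: B@(3,0) -> caps B=0 W=0
Move 4: W@(2,0) -> caps B=0 W=0
Move 5: B@(1,2) -> caps B=0 W=0
Move 6: W@(0,1) -> caps B=0 W=0
Move 7: B@(0,3) -> caps B=0 W=0
Move 8: W@(2,1) -> caps B=0 W=0
Move 9: B@(2,2) -> caps B=0 W=0
Move 10: W@(3,1) -> caps B=0 W=1
Move 11: B@(3,2) -> caps B=0 W=1

Answer: 0 1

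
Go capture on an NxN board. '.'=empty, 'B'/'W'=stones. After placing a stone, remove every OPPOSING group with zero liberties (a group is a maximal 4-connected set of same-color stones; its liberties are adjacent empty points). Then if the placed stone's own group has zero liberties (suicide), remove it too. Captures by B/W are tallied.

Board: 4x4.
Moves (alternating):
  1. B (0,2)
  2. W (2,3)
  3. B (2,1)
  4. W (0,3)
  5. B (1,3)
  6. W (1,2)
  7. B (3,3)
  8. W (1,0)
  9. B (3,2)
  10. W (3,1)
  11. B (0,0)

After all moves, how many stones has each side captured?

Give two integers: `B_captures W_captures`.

Answer: 1 0

Derivation:
Move 1: B@(0,2) -> caps B=0 W=0
Move 2: W@(2,3) -> caps B=0 W=0
Move 3: B@(2,1) -> caps B=0 W=0
Move 4: W@(0,3) -> caps B=0 W=0
Move 5: B@(1,3) -> caps B=1 W=0
Move 6: W@(1,2) -> caps B=1 W=0
Move 7: B@(3,3) -> caps B=1 W=0
Move 8: W@(1,0) -> caps B=1 W=0
Move 9: B@(3,2) -> caps B=1 W=0
Move 10: W@(3,1) -> caps B=1 W=0
Move 11: B@(0,0) -> caps B=1 W=0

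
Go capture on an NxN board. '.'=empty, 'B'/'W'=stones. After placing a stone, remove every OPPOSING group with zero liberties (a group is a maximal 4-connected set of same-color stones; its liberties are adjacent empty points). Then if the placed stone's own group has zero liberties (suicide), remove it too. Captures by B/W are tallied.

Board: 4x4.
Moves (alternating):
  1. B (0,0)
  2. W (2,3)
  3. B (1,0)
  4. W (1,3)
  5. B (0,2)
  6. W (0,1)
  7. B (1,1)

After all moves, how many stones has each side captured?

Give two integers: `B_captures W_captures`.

Answer: 1 0

Derivation:
Move 1: B@(0,0) -> caps B=0 W=0
Move 2: W@(2,3) -> caps B=0 W=0
Move 3: B@(1,0) -> caps B=0 W=0
Move 4: W@(1,3) -> caps B=0 W=0
Move 5: B@(0,2) -> caps B=0 W=0
Move 6: W@(0,1) -> caps B=0 W=0
Move 7: B@(1,1) -> caps B=1 W=0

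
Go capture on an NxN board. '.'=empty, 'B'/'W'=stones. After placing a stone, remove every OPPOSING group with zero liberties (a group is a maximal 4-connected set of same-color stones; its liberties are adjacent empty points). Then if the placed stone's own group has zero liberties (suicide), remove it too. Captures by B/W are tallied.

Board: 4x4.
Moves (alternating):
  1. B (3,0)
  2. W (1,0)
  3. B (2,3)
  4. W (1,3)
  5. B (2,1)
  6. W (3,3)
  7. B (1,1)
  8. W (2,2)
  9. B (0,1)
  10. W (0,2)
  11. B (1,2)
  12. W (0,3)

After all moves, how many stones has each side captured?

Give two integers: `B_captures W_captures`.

Move 1: B@(3,0) -> caps B=0 W=0
Move 2: W@(1,0) -> caps B=0 W=0
Move 3: B@(2,3) -> caps B=0 W=0
Move 4: W@(1,3) -> caps B=0 W=0
Move 5: B@(2,1) -> caps B=0 W=0
Move 6: W@(3,3) -> caps B=0 W=0
Move 7: B@(1,1) -> caps B=0 W=0
Move 8: W@(2,2) -> caps B=0 W=1
Move 9: B@(0,1) -> caps B=0 W=1
Move 10: W@(0,2) -> caps B=0 W=1
Move 11: B@(1,2) -> caps B=0 W=1
Move 12: W@(0,3) -> caps B=0 W=1

Answer: 0 1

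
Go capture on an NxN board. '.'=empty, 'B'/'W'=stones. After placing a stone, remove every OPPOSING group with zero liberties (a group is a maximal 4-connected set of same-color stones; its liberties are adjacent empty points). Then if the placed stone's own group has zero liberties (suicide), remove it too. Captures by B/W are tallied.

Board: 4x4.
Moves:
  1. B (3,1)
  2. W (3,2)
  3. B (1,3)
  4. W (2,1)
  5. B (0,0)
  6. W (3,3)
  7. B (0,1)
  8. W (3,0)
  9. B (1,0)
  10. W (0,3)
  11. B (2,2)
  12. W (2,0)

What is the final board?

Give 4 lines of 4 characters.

Answer: BB.W
B..B
WWB.
W.WW

Derivation:
Move 1: B@(3,1) -> caps B=0 W=0
Move 2: W@(3,2) -> caps B=0 W=0
Move 3: B@(1,3) -> caps B=0 W=0
Move 4: W@(2,1) -> caps B=0 W=0
Move 5: B@(0,0) -> caps B=0 W=0
Move 6: W@(3,3) -> caps B=0 W=0
Move 7: B@(0,1) -> caps B=0 W=0
Move 8: W@(3,0) -> caps B=0 W=1
Move 9: B@(1,0) -> caps B=0 W=1
Move 10: W@(0,3) -> caps B=0 W=1
Move 11: B@(2,2) -> caps B=0 W=1
Move 12: W@(2,0) -> caps B=0 W=1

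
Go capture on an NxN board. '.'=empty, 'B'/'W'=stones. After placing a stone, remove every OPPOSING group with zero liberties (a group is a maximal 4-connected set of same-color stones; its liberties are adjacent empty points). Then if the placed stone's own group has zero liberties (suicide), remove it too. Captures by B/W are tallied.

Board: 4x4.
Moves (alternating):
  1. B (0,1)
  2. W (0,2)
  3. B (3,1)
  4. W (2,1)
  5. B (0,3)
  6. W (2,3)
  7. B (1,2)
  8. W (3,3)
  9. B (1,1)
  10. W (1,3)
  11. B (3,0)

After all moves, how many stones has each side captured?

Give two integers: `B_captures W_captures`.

Answer: 1 0

Derivation:
Move 1: B@(0,1) -> caps B=0 W=0
Move 2: W@(0,2) -> caps B=0 W=0
Move 3: B@(3,1) -> caps B=0 W=0
Move 4: W@(2,1) -> caps B=0 W=0
Move 5: B@(0,3) -> caps B=0 W=0
Move 6: W@(2,3) -> caps B=0 W=0
Move 7: B@(1,2) -> caps B=1 W=0
Move 8: W@(3,3) -> caps B=1 W=0
Move 9: B@(1,1) -> caps B=1 W=0
Move 10: W@(1,3) -> caps B=1 W=0
Move 11: B@(3,0) -> caps B=1 W=0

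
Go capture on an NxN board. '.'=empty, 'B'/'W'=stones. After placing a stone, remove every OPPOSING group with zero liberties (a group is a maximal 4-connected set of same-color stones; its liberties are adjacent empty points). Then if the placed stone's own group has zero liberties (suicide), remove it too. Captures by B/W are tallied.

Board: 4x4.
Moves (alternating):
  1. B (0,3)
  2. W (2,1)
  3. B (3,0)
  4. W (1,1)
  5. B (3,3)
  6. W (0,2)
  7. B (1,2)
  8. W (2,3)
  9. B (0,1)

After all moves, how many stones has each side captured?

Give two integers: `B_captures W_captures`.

Move 1: B@(0,3) -> caps B=0 W=0
Move 2: W@(2,1) -> caps B=0 W=0
Move 3: B@(3,0) -> caps B=0 W=0
Move 4: W@(1,1) -> caps B=0 W=0
Move 5: B@(3,3) -> caps B=0 W=0
Move 6: W@(0,2) -> caps B=0 W=0
Move 7: B@(1,2) -> caps B=0 W=0
Move 8: W@(2,3) -> caps B=0 W=0
Move 9: B@(0,1) -> caps B=1 W=0

Answer: 1 0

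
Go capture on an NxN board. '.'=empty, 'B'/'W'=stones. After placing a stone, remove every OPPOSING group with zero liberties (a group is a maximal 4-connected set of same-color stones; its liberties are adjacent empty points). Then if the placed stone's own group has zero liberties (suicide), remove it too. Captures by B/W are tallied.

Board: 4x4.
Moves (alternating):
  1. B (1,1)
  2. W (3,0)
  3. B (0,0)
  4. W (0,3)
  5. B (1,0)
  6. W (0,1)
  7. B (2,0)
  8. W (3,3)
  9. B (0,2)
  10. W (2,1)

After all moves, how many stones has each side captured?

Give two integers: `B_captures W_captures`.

Answer: 1 0

Derivation:
Move 1: B@(1,1) -> caps B=0 W=0
Move 2: W@(3,0) -> caps B=0 W=0
Move 3: B@(0,0) -> caps B=0 W=0
Move 4: W@(0,3) -> caps B=0 W=0
Move 5: B@(1,0) -> caps B=0 W=0
Move 6: W@(0,1) -> caps B=0 W=0
Move 7: B@(2,0) -> caps B=0 W=0
Move 8: W@(3,3) -> caps B=0 W=0
Move 9: B@(0,2) -> caps B=1 W=0
Move 10: W@(2,1) -> caps B=1 W=0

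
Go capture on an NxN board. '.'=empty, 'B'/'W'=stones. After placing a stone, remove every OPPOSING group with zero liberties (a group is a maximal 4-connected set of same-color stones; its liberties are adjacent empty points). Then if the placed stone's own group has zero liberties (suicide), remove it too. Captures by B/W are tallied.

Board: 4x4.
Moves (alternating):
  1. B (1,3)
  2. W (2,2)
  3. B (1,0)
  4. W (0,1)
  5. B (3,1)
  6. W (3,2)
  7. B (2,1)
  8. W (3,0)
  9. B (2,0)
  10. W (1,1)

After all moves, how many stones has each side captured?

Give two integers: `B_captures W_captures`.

Move 1: B@(1,3) -> caps B=0 W=0
Move 2: W@(2,2) -> caps B=0 W=0
Move 3: B@(1,0) -> caps B=0 W=0
Move 4: W@(0,1) -> caps B=0 W=0
Move 5: B@(3,1) -> caps B=0 W=0
Move 6: W@(3,2) -> caps B=0 W=0
Move 7: B@(2,1) -> caps B=0 W=0
Move 8: W@(3,0) -> caps B=0 W=0
Move 9: B@(2,0) -> caps B=1 W=0
Move 10: W@(1,1) -> caps B=1 W=0

Answer: 1 0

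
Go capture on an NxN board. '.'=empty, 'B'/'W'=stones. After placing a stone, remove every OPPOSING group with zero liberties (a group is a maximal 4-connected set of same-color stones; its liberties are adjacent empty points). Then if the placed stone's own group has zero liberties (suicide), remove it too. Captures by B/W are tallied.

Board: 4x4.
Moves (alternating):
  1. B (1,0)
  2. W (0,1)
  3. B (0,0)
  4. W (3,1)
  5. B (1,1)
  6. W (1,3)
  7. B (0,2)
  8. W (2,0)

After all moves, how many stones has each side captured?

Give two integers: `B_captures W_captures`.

Answer: 1 0

Derivation:
Move 1: B@(1,0) -> caps B=0 W=0
Move 2: W@(0,1) -> caps B=0 W=0
Move 3: B@(0,0) -> caps B=0 W=0
Move 4: W@(3,1) -> caps B=0 W=0
Move 5: B@(1,1) -> caps B=0 W=0
Move 6: W@(1,3) -> caps B=0 W=0
Move 7: B@(0,2) -> caps B=1 W=0
Move 8: W@(2,0) -> caps B=1 W=0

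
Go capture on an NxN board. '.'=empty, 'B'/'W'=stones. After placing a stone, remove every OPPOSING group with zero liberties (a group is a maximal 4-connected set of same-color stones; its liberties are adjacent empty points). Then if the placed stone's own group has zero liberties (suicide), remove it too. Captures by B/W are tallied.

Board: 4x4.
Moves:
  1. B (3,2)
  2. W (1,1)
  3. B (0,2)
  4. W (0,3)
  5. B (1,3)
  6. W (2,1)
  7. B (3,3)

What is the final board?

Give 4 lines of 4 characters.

Move 1: B@(3,2) -> caps B=0 W=0
Move 2: W@(1,1) -> caps B=0 W=0
Move 3: B@(0,2) -> caps B=0 W=0
Move 4: W@(0,3) -> caps B=0 W=0
Move 5: B@(1,3) -> caps B=1 W=0
Move 6: W@(2,1) -> caps B=1 W=0
Move 7: B@(3,3) -> caps B=1 W=0

Answer: ..B.
.W.B
.W..
..BB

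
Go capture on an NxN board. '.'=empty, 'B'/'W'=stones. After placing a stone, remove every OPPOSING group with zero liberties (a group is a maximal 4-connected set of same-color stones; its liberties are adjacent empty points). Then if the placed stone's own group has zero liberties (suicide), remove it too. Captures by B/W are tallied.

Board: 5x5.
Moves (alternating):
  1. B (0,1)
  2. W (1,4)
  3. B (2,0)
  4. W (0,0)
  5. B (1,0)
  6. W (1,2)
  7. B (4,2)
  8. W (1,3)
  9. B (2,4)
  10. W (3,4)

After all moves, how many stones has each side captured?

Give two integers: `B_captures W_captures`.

Move 1: B@(0,1) -> caps B=0 W=0
Move 2: W@(1,4) -> caps B=0 W=0
Move 3: B@(2,0) -> caps B=0 W=0
Move 4: W@(0,0) -> caps B=0 W=0
Move 5: B@(1,0) -> caps B=1 W=0
Move 6: W@(1,2) -> caps B=1 W=0
Move 7: B@(4,2) -> caps B=1 W=0
Move 8: W@(1,3) -> caps B=1 W=0
Move 9: B@(2,4) -> caps B=1 W=0
Move 10: W@(3,4) -> caps B=1 W=0

Answer: 1 0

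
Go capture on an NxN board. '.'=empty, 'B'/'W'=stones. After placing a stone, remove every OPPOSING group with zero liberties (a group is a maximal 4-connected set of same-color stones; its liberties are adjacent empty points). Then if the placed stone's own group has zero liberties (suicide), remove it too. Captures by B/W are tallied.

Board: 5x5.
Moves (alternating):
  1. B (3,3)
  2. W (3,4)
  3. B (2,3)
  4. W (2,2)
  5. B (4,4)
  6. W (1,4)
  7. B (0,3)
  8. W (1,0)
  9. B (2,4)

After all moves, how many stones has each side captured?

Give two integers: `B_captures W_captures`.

Answer: 1 0

Derivation:
Move 1: B@(3,3) -> caps B=0 W=0
Move 2: W@(3,4) -> caps B=0 W=0
Move 3: B@(2,3) -> caps B=0 W=0
Move 4: W@(2,2) -> caps B=0 W=0
Move 5: B@(4,4) -> caps B=0 W=0
Move 6: W@(1,4) -> caps B=0 W=0
Move 7: B@(0,3) -> caps B=0 W=0
Move 8: W@(1,0) -> caps B=0 W=0
Move 9: B@(2,4) -> caps B=1 W=0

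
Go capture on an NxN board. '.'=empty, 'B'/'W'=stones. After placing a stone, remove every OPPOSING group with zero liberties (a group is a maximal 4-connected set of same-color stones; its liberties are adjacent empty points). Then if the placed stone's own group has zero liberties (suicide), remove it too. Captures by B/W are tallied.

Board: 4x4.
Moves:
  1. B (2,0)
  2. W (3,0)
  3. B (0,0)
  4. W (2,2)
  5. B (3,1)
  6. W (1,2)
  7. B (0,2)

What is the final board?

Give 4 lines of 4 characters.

Move 1: B@(2,0) -> caps B=0 W=0
Move 2: W@(3,0) -> caps B=0 W=0
Move 3: B@(0,0) -> caps B=0 W=0
Move 4: W@(2,2) -> caps B=0 W=0
Move 5: B@(3,1) -> caps B=1 W=0
Move 6: W@(1,2) -> caps B=1 W=0
Move 7: B@(0,2) -> caps B=1 W=0

Answer: B.B.
..W.
B.W.
.B..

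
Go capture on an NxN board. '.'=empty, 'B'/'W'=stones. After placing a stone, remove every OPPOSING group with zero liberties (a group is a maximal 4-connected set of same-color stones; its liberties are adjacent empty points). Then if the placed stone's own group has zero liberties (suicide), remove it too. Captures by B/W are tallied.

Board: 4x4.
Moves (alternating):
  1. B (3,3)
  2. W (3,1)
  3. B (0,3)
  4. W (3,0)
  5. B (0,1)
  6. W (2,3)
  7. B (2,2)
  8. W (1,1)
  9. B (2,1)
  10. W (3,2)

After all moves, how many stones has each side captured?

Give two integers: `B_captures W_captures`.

Answer: 0 1

Derivation:
Move 1: B@(3,3) -> caps B=0 W=0
Move 2: W@(3,1) -> caps B=0 W=0
Move 3: B@(0,3) -> caps B=0 W=0
Move 4: W@(3,0) -> caps B=0 W=0
Move 5: B@(0,1) -> caps B=0 W=0
Move 6: W@(2,3) -> caps B=0 W=0
Move 7: B@(2,2) -> caps B=0 W=0
Move 8: W@(1,1) -> caps B=0 W=0
Move 9: B@(2,1) -> caps B=0 W=0
Move 10: W@(3,2) -> caps B=0 W=1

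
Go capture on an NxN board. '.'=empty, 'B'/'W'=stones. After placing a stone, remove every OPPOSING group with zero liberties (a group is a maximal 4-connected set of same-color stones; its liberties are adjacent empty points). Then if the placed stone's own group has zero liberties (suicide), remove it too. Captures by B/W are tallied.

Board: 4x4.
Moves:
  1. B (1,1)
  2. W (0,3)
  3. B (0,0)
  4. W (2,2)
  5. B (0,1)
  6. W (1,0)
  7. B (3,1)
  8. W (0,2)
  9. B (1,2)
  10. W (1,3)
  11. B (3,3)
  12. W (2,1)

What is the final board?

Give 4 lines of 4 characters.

Answer: ..WW
W..W
.WW.
.B.B

Derivation:
Move 1: B@(1,1) -> caps B=0 W=0
Move 2: W@(0,3) -> caps B=0 W=0
Move 3: B@(0,0) -> caps B=0 W=0
Move 4: W@(2,2) -> caps B=0 W=0
Move 5: B@(0,1) -> caps B=0 W=0
Move 6: W@(1,0) -> caps B=0 W=0
Move 7: B@(3,1) -> caps B=0 W=0
Move 8: W@(0,2) -> caps B=0 W=0
Move 9: B@(1,2) -> caps B=0 W=0
Move 10: W@(1,3) -> caps B=0 W=0
Move 11: B@(3,3) -> caps B=0 W=0
Move 12: W@(2,1) -> caps B=0 W=4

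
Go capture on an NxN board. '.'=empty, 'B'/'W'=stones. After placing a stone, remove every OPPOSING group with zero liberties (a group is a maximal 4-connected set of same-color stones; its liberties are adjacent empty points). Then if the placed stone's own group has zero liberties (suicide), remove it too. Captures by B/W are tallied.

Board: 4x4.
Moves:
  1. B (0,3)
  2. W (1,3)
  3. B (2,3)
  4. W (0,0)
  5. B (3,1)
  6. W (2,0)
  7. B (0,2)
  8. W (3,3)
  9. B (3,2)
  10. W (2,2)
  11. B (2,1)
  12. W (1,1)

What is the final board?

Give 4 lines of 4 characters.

Move 1: B@(0,3) -> caps B=0 W=0
Move 2: W@(1,3) -> caps B=0 W=0
Move 3: B@(2,3) -> caps B=0 W=0
Move 4: W@(0,0) -> caps B=0 W=0
Move 5: B@(3,1) -> caps B=0 W=0
Move 6: W@(2,0) -> caps B=0 W=0
Move 7: B@(0,2) -> caps B=0 W=0
Move 8: W@(3,3) -> caps B=0 W=0
Move 9: B@(3,2) -> caps B=1 W=0
Move 10: W@(2,2) -> caps B=1 W=0
Move 11: B@(2,1) -> caps B=1 W=0
Move 12: W@(1,1) -> caps B=1 W=0

Answer: W.BB
.W.W
WBWB
.BB.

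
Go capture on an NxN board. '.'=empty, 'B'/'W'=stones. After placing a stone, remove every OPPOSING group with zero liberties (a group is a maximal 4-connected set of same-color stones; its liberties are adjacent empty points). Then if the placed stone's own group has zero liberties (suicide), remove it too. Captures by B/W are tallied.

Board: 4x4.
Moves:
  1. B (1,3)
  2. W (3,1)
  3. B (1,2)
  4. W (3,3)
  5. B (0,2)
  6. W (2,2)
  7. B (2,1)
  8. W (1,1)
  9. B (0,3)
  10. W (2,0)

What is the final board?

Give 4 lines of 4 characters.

Move 1: B@(1,3) -> caps B=0 W=0
Move 2: W@(3,1) -> caps B=0 W=0
Move 3: B@(1,2) -> caps B=0 W=0
Move 4: W@(3,3) -> caps B=0 W=0
Move 5: B@(0,2) -> caps B=0 W=0
Move 6: W@(2,2) -> caps B=0 W=0
Move 7: B@(2,1) -> caps B=0 W=0
Move 8: W@(1,1) -> caps B=0 W=0
Move 9: B@(0,3) -> caps B=0 W=0
Move 10: W@(2,0) -> caps B=0 W=1

Answer: ..BB
.WBB
W.W.
.W.W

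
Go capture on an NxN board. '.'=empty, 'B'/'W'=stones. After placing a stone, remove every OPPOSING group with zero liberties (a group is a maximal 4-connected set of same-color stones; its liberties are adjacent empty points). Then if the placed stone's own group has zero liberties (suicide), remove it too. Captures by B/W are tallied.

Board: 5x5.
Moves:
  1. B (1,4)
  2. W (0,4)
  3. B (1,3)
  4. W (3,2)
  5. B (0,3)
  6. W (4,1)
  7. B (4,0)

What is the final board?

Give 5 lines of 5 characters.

Answer: ...B.
...BB
.....
..W..
BW...

Derivation:
Move 1: B@(1,4) -> caps B=0 W=0
Move 2: W@(0,4) -> caps B=0 W=0
Move 3: B@(1,3) -> caps B=0 W=0
Move 4: W@(3,2) -> caps B=0 W=0
Move 5: B@(0,3) -> caps B=1 W=0
Move 6: W@(4,1) -> caps B=1 W=0
Move 7: B@(4,0) -> caps B=1 W=0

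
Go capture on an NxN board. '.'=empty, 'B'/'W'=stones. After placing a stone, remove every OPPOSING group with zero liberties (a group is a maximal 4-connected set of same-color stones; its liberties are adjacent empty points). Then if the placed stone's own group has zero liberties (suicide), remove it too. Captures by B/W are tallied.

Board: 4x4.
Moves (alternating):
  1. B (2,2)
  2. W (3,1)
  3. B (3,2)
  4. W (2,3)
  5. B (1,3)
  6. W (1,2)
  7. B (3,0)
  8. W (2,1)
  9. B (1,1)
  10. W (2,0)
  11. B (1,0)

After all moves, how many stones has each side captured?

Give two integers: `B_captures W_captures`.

Answer: 0 1

Derivation:
Move 1: B@(2,2) -> caps B=0 W=0
Move 2: W@(3,1) -> caps B=0 W=0
Move 3: B@(3,2) -> caps B=0 W=0
Move 4: W@(2,3) -> caps B=0 W=0
Move 5: B@(1,3) -> caps B=0 W=0
Move 6: W@(1,2) -> caps B=0 W=0
Move 7: B@(3,0) -> caps B=0 W=0
Move 8: W@(2,1) -> caps B=0 W=0
Move 9: B@(1,1) -> caps B=0 W=0
Move 10: W@(2,0) -> caps B=0 W=1
Move 11: B@(1,0) -> caps B=0 W=1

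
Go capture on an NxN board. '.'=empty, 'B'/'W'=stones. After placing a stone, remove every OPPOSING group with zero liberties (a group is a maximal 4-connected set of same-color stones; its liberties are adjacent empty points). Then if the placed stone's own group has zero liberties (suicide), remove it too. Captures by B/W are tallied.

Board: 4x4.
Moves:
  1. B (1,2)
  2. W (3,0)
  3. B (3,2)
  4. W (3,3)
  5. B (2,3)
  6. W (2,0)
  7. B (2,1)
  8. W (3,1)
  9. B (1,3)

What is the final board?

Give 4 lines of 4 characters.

Answer: ....
..BB
WB.B
WWB.

Derivation:
Move 1: B@(1,2) -> caps B=0 W=0
Move 2: W@(3,0) -> caps B=0 W=0
Move 3: B@(3,2) -> caps B=0 W=0
Move 4: W@(3,3) -> caps B=0 W=0
Move 5: B@(2,3) -> caps B=1 W=0
Move 6: W@(2,0) -> caps B=1 W=0
Move 7: B@(2,1) -> caps B=1 W=0
Move 8: W@(3,1) -> caps B=1 W=0
Move 9: B@(1,3) -> caps B=1 W=0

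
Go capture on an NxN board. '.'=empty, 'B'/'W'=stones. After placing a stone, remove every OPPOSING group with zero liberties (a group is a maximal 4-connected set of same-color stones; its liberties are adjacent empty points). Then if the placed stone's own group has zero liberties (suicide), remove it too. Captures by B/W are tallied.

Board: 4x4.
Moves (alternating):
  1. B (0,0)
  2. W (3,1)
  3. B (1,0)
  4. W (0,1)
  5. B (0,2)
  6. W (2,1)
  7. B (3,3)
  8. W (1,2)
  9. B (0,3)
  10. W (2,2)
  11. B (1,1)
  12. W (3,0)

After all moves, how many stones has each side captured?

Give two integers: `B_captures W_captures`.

Move 1: B@(0,0) -> caps B=0 W=0
Move 2: W@(3,1) -> caps B=0 W=0
Move 3: B@(1,0) -> caps B=0 W=0
Move 4: W@(0,1) -> caps B=0 W=0
Move 5: B@(0,2) -> caps B=0 W=0
Move 6: W@(2,1) -> caps B=0 W=0
Move 7: B@(3,3) -> caps B=0 W=0
Move 8: W@(1,2) -> caps B=0 W=0
Move 9: B@(0,3) -> caps B=0 W=0
Move 10: W@(2,2) -> caps B=0 W=0
Move 11: B@(1,1) -> caps B=1 W=0
Move 12: W@(3,0) -> caps B=1 W=0

Answer: 1 0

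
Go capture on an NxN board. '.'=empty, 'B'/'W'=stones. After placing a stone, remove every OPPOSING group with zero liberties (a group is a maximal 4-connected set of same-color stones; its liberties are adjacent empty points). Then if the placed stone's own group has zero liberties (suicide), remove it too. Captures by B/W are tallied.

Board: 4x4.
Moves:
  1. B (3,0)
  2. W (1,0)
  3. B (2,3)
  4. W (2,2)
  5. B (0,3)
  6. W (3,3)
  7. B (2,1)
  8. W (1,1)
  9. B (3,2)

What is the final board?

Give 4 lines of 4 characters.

Answer: ...B
WW..
.BWB
B.B.

Derivation:
Move 1: B@(3,0) -> caps B=0 W=0
Move 2: W@(1,0) -> caps B=0 W=0
Move 3: B@(2,3) -> caps B=0 W=0
Move 4: W@(2,2) -> caps B=0 W=0
Move 5: B@(0,3) -> caps B=0 W=0
Move 6: W@(3,3) -> caps B=0 W=0
Move 7: B@(2,1) -> caps B=0 W=0
Move 8: W@(1,1) -> caps B=0 W=0
Move 9: B@(3,2) -> caps B=1 W=0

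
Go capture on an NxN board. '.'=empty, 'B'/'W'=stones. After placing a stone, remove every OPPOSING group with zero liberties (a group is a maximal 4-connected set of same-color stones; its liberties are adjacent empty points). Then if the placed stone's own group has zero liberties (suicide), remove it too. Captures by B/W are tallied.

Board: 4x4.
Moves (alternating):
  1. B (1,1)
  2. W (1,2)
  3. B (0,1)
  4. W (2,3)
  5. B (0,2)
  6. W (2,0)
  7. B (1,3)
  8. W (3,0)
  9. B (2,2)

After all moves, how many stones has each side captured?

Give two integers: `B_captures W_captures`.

Move 1: B@(1,1) -> caps B=0 W=0
Move 2: W@(1,2) -> caps B=0 W=0
Move 3: B@(0,1) -> caps B=0 W=0
Move 4: W@(2,3) -> caps B=0 W=0
Move 5: B@(0,2) -> caps B=0 W=0
Move 6: W@(2,0) -> caps B=0 W=0
Move 7: B@(1,3) -> caps B=0 W=0
Move 8: W@(3,0) -> caps B=0 W=0
Move 9: B@(2,2) -> caps B=1 W=0

Answer: 1 0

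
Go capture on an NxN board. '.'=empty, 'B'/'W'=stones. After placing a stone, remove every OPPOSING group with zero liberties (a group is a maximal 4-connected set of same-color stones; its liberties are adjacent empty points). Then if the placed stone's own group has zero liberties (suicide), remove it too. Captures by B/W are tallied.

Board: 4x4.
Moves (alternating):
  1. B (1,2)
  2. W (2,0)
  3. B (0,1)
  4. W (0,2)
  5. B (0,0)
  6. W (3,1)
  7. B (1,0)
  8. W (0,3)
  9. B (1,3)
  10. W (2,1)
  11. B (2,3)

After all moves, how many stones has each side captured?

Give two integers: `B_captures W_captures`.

Answer: 2 0

Derivation:
Move 1: B@(1,2) -> caps B=0 W=0
Move 2: W@(2,0) -> caps B=0 W=0
Move 3: B@(0,1) -> caps B=0 W=0
Move 4: W@(0,2) -> caps B=0 W=0
Move 5: B@(0,0) -> caps B=0 W=0
Move 6: W@(3,1) -> caps B=0 W=0
Move 7: B@(1,0) -> caps B=0 W=0
Move 8: W@(0,3) -> caps B=0 W=0
Move 9: B@(1,3) -> caps B=2 W=0
Move 10: W@(2,1) -> caps B=2 W=0
Move 11: B@(2,3) -> caps B=2 W=0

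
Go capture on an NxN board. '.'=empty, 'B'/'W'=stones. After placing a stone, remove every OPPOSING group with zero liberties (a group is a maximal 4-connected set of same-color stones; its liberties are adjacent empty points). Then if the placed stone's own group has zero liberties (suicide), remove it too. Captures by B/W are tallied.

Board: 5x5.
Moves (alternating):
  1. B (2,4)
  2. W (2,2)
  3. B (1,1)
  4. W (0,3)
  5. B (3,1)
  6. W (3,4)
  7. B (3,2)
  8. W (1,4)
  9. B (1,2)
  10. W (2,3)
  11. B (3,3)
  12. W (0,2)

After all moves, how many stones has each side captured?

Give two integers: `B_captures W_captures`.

Move 1: B@(2,4) -> caps B=0 W=0
Move 2: W@(2,2) -> caps B=0 W=0
Move 3: B@(1,1) -> caps B=0 W=0
Move 4: W@(0,3) -> caps B=0 W=0
Move 5: B@(3,1) -> caps B=0 W=0
Move 6: W@(3,4) -> caps B=0 W=0
Move 7: B@(3,2) -> caps B=0 W=0
Move 8: W@(1,4) -> caps B=0 W=0
Move 9: B@(1,2) -> caps B=0 W=0
Move 10: W@(2,3) -> caps B=0 W=1
Move 11: B@(3,3) -> caps B=0 W=1
Move 12: W@(0,2) -> caps B=0 W=1

Answer: 0 1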